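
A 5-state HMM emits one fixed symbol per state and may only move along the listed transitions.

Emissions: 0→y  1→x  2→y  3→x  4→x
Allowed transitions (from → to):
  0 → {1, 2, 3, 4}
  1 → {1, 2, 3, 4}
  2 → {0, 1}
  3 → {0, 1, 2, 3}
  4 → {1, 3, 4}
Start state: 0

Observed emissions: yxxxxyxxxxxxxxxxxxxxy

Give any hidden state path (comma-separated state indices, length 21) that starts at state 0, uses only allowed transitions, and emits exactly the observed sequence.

0,1,1,4,3,2,1,4,1,3,3,1,4,1,4,4,3,1,3,3,2

  [0] y  {0,2}  => 0  start
  [1] x  {1,3,4}  => 1  0->1 ok
  [2] x  {1,3,4}  => 1  1->1 ok
  [3] x  {1,3,4}  => 4  1->4 ok
  [4] x  {1,3,4}  => 3  4->3 ok
  [5] y  {0,2}  => 2  3->2 ok
  [6] x  {1,3,4}  => 1  2->1 ok
  [7] x  {1,3,4}  => 4  1->4 ok
  [8] x  {1,3,4}  => 1  4->1 ok
  [9] x  {1,3,4}  => 3  1->3 ok
  [10] x  {1,3,4}  => 3  3->3 ok
  [11] x  {1,3,4}  => 1  3->1 ok
  [12] x  {1,3,4}  => 4  1->4 ok
  [13] x  {1,3,4}  => 1  4->1 ok
  [14] x  {1,3,4}  => 4  1->4 ok
  [15] x  {1,3,4}  => 4  4->4 ok
  [16] x  {1,3,4}  => 3  4->3 ok
  [17] x  {1,3,4}  => 1  3->1 ok
  [18] x  {1,3,4}  => 3  1->3 ok
  [19] x  {1,3,4}  => 3  3->3 ok
  [20] y  {0,2}  => 2  3->2 ok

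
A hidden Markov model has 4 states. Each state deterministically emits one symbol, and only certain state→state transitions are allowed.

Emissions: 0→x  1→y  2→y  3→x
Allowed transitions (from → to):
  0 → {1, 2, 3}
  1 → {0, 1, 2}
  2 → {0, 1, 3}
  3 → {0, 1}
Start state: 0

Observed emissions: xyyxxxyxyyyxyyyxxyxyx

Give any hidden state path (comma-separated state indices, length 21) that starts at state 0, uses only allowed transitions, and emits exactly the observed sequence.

  pos 0: x in {0,3}, choose 0; start
  pos 1: y in {1,2}, choose 1; 0->1 ok
  pos 2: y in {1,2}, choose 1; 1->1 ok
  pos 3: x in {0,3}, choose 0; 1->0 ok
  pos 4: x in {0,3}, choose 3; 0->3 ok
  pos 5: x in {0,3}, choose 0; 3->0 ok
  pos 6: y in {1,2}, choose 2; 0->2 ok
  pos 7: x in {0,3}, choose 3; 2->3 ok
  pos 8: y in {1,2}, choose 1; 3->1 ok
  pos 9: y in {1,2}, choose 2; 1->2 ok
  pos 10: y in {1,2}, choose 1; 2->1 ok
  pos 11: x in {0,3}, choose 0; 1->0 ok
  pos 12: y in {1,2}, choose 1; 0->1 ok
  pos 13: y in {1,2}, choose 1; 1->1 ok
  pos 14: y in {1,2}, choose 1; 1->1 ok
  pos 15: x in {0,3}, choose 0; 1->0 ok
  pos 16: x in {0,3}, choose 3; 0->3 ok
  pos 17: y in {1,2}, choose 1; 3->1 ok
  pos 18: x in {0,3}, choose 0; 1->0 ok
  pos 19: y in {1,2}, choose 2; 0->2 ok
  pos 20: x in {0,3}, choose 3; 2->3 ok

0,1,1,0,3,0,2,3,1,2,1,0,1,1,1,0,3,1,0,2,3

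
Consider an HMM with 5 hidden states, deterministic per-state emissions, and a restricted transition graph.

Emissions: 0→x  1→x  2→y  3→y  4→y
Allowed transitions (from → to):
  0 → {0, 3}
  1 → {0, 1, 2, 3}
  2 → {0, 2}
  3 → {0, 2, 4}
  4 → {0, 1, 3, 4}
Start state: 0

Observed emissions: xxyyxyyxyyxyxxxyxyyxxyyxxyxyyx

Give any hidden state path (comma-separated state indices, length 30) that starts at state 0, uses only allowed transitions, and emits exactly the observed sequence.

0,0,3,4,0,3,4,1,2,2,0,3,0,0,0,3,0,3,4,1,1,2,2,0,0,3,0,3,4,0

  [0] x  {0,1}  => 0  start
  [1] x  {0,1}  => 0  0->0 ok
  [2] y  {2,3,4}  => 3  0->3 ok
  [3] y  {2,3,4}  => 4  3->4 ok
  [4] x  {0,1}  => 0  4->0 ok
  [5] y  {2,3,4}  => 3  0->3 ok
  [6] y  {2,3,4}  => 4  3->4 ok
  [7] x  {0,1}  => 1  4->1 ok
  [8] y  {2,3,4}  => 2  1->2 ok
  [9] y  {2,3,4}  => 2  2->2 ok
  [10] x  {0,1}  => 0  2->0 ok
  [11] y  {2,3,4}  => 3  0->3 ok
  [12] x  {0,1}  => 0  3->0 ok
  [13] x  {0,1}  => 0  0->0 ok
  [14] x  {0,1}  => 0  0->0 ok
  [15] y  {2,3,4}  => 3  0->3 ok
  [16] x  {0,1}  => 0  3->0 ok
  [17] y  {2,3,4}  => 3  0->3 ok
  [18] y  {2,3,4}  => 4  3->4 ok
  [19] x  {0,1}  => 1  4->1 ok
  [20] x  {0,1}  => 1  1->1 ok
  [21] y  {2,3,4}  => 2  1->2 ok
  [22] y  {2,3,4}  => 2  2->2 ok
  [23] x  {0,1}  => 0  2->0 ok
  [24] x  {0,1}  => 0  0->0 ok
  [25] y  {2,3,4}  => 3  0->3 ok
  [26] x  {0,1}  => 0  3->0 ok
  [27] y  {2,3,4}  => 3  0->3 ok
  [28] y  {2,3,4}  => 4  3->4 ok
  [29] x  {0,1}  => 0  4->0 ok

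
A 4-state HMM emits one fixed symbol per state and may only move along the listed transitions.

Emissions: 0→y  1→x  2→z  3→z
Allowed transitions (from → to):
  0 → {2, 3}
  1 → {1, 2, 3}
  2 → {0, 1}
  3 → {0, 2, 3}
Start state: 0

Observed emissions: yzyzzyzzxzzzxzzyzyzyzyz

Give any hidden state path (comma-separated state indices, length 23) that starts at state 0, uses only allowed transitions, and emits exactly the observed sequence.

0,3,0,3,3,0,3,2,1,3,3,2,1,3,3,0,2,0,2,0,3,0,2

  [0] y  {0}  => 0  start
  [1] z  {2,3}  => 3  0->3 ok
  [2] y  {0}  => 0  3->0 ok
  [3] z  {2,3}  => 3  0->3 ok
  [4] z  {2,3}  => 3  3->3 ok
  [5] y  {0}  => 0  3->0 ok
  [6] z  {2,3}  => 3  0->3 ok
  [7] z  {2,3}  => 2  3->2 ok
  [8] x  {1}  => 1  2->1 ok
  [9] z  {2,3}  => 3  1->3 ok
  [10] z  {2,3}  => 3  3->3 ok
  [11] z  {2,3}  => 2  3->2 ok
  [12] x  {1}  => 1  2->1 ok
  [13] z  {2,3}  => 3  1->3 ok
  [14] z  {2,3}  => 3  3->3 ok
  [15] y  {0}  => 0  3->0 ok
  [16] z  {2,3}  => 2  0->2 ok
  [17] y  {0}  => 0  2->0 ok
  [18] z  {2,3}  => 2  0->2 ok
  [19] y  {0}  => 0  2->0 ok
  [20] z  {2,3}  => 3  0->3 ok
  [21] y  {0}  => 0  3->0 ok
  [22] z  {2,3}  => 2  0->2 ok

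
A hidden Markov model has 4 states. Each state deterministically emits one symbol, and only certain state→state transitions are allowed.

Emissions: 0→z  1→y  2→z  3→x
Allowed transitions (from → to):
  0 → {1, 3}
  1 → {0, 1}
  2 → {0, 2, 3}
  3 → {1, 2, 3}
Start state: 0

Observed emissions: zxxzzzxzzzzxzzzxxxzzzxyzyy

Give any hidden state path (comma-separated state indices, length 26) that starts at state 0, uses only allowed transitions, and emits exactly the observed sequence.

  pos 0: z in {0,2}, choose 0; start
  pos 1: x in {3}, choose 3; 0->3 ok
  pos 2: x in {3}, choose 3; 3->3 ok
  pos 3: z in {0,2}, choose 2; 3->2 ok
  pos 4: z in {0,2}, choose 2; 2->2 ok
  pos 5: z in {0,2}, choose 0; 2->0 ok
  pos 6: x in {3}, choose 3; 0->3 ok
  pos 7: z in {0,2}, choose 2; 3->2 ok
  pos 8: z in {0,2}, choose 2; 2->2 ok
  pos 9: z in {0,2}, choose 2; 2->2 ok
  pos 10: z in {0,2}, choose 0; 2->0 ok
  pos 11: x in {3}, choose 3; 0->3 ok
  pos 12: z in {0,2}, choose 2; 3->2 ok
  pos 13: z in {0,2}, choose 2; 2->2 ok
  pos 14: z in {0,2}, choose 2; 2->2 ok
  pos 15: x in {3}, choose 3; 2->3 ok
  pos 16: x in {3}, choose 3; 3->3 ok
  pos 17: x in {3}, choose 3; 3->3 ok
  pos 18: z in {0,2}, choose 2; 3->2 ok
  pos 19: z in {0,2}, choose 2; 2->2 ok
  pos 20: z in {0,2}, choose 0; 2->0 ok
  pos 21: x in {3}, choose 3; 0->3 ok
  pos 22: y in {1}, choose 1; 3->1 ok
  pos 23: z in {0,2}, choose 0; 1->0 ok
  pos 24: y in {1}, choose 1; 0->1 ok
  pos 25: y in {1}, choose 1; 1->1 ok

0,3,3,2,2,0,3,2,2,2,0,3,2,2,2,3,3,3,2,2,0,3,1,0,1,1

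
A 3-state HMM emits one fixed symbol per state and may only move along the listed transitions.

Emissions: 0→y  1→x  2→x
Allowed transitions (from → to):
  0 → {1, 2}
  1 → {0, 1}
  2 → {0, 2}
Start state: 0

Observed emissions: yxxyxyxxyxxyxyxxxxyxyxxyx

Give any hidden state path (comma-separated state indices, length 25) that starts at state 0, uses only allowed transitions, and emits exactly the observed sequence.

0,1,1,0,2,0,1,1,0,2,2,0,1,0,2,2,2,2,0,2,0,2,2,0,1

  pos 0: y in {0}, choose 0; start
  pos 1: x in {1,2}, choose 1; 0->1 ok
  pos 2: x in {1,2}, choose 1; 1->1 ok
  pos 3: y in {0}, choose 0; 1->0 ok
  pos 4: x in {1,2}, choose 2; 0->2 ok
  pos 5: y in {0}, choose 0; 2->0 ok
  pos 6: x in {1,2}, choose 1; 0->1 ok
  pos 7: x in {1,2}, choose 1; 1->1 ok
  pos 8: y in {0}, choose 0; 1->0 ok
  pos 9: x in {1,2}, choose 2; 0->2 ok
  pos 10: x in {1,2}, choose 2; 2->2 ok
  pos 11: y in {0}, choose 0; 2->0 ok
  pos 12: x in {1,2}, choose 1; 0->1 ok
  pos 13: y in {0}, choose 0; 1->0 ok
  pos 14: x in {1,2}, choose 2; 0->2 ok
  pos 15: x in {1,2}, choose 2; 2->2 ok
  pos 16: x in {1,2}, choose 2; 2->2 ok
  pos 17: x in {1,2}, choose 2; 2->2 ok
  pos 18: y in {0}, choose 0; 2->0 ok
  pos 19: x in {1,2}, choose 2; 0->2 ok
  pos 20: y in {0}, choose 0; 2->0 ok
  pos 21: x in {1,2}, choose 2; 0->2 ok
  pos 22: x in {1,2}, choose 2; 2->2 ok
  pos 23: y in {0}, choose 0; 2->0 ok
  pos 24: x in {1,2}, choose 1; 0->1 ok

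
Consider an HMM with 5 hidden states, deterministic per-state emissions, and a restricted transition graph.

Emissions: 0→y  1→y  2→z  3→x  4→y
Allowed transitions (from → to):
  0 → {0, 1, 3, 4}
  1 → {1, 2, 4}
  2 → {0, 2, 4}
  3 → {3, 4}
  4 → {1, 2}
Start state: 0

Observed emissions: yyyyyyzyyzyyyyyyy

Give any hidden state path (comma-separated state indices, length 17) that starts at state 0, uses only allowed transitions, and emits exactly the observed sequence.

  0: obs=y cand={0,1,4} pick 0 [start]
  1: obs=y cand={0,1,4} pick 1 [0->1 ok]
  2: obs=y cand={0,1,4} pick 1 [1->1 ok]
  3: obs=y cand={0,1,4} pick 4 [1->4 ok]
  4: obs=y cand={0,1,4} pick 1 [4->1 ok]
  5: obs=y cand={0,1,4} pick 4 [1->4 ok]
  6: obs=z cand={2} pick 2 [4->2 ok]
  7: obs=y cand={0,1,4} pick 4 [2->4 ok]
  8: obs=y cand={0,1,4} pick 1 [4->1 ok]
  9: obs=z cand={2} pick 2 [1->2 ok]
  10: obs=y cand={0,1,4} pick 0 [2->0 ok]
  11: obs=y cand={0,1,4} pick 0 [0->0 ok]
  12: obs=y cand={0,1,4} pick 4 [0->4 ok]
  13: obs=y cand={0,1,4} pick 1 [4->1 ok]
  14: obs=y cand={0,1,4} pick 4 [1->4 ok]
  15: obs=y cand={0,1,4} pick 1 [4->1 ok]
  16: obs=y cand={0,1,4} pick 4 [1->4 ok]

0,1,1,4,1,4,2,4,1,2,0,0,4,1,4,1,4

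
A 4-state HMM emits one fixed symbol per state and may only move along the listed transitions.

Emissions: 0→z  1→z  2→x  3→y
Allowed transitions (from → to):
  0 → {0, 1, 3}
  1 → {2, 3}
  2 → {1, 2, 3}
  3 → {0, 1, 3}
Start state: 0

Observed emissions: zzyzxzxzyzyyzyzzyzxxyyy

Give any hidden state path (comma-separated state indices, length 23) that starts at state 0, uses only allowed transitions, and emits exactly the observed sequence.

  pos 0: z in {0,1}, choose 0; start
  pos 1: z in {0,1}, choose 1; 0->1 ok
  pos 2: y in {3}, choose 3; 1->3 ok
  pos 3: z in {0,1}, choose 1; 3->1 ok
  pos 4: x in {2}, choose 2; 1->2 ok
  pos 5: z in {0,1}, choose 1; 2->1 ok
  pos 6: x in {2}, choose 2; 1->2 ok
  pos 7: z in {0,1}, choose 1; 2->1 ok
  pos 8: y in {3}, choose 3; 1->3 ok
  pos 9: z in {0,1}, choose 1; 3->1 ok
  pos 10: y in {3}, choose 3; 1->3 ok
  pos 11: y in {3}, choose 3; 3->3 ok
  pos 12: z in {0,1}, choose 0; 3->0 ok
  pos 13: y in {3}, choose 3; 0->3 ok
  pos 14: z in {0,1}, choose 0; 3->0 ok
  pos 15: z in {0,1}, choose 0; 0->0 ok
  pos 16: y in {3}, choose 3; 0->3 ok
  pos 17: z in {0,1}, choose 1; 3->1 ok
  pos 18: x in {2}, choose 2; 1->2 ok
  pos 19: x in {2}, choose 2; 2->2 ok
  pos 20: y in {3}, choose 3; 2->3 ok
  pos 21: y in {3}, choose 3; 3->3 ok
  pos 22: y in {3}, choose 3; 3->3 ok

0,1,3,1,2,1,2,1,3,1,3,3,0,3,0,0,3,1,2,2,3,3,3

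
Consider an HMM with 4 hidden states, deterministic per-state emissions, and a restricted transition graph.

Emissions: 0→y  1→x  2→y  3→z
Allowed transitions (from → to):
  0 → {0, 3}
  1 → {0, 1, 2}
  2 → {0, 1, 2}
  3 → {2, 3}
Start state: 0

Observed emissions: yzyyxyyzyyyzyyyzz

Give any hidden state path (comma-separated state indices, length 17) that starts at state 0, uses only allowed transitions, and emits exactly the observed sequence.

  t0 'y' -> {0,2}, take 0 (start)
  t1 'z' -> {3}, take 3 (0->3 ok)
  t2 'y' -> {0,2}, take 2 (3->2 ok)
  t3 'y' -> {0,2}, take 2 (2->2 ok)
  t4 'x' -> {1}, take 1 (2->1 ok)
  t5 'y' -> {0,2}, take 2 (1->2 ok)
  t6 'y' -> {0,2}, take 0 (2->0 ok)
  t7 'z' -> {3}, take 3 (0->3 ok)
  t8 'y' -> {0,2}, take 2 (3->2 ok)
  t9 'y' -> {0,2}, take 0 (2->0 ok)
  t10 'y' -> {0,2}, take 0 (0->0 ok)
  t11 'z' -> {3}, take 3 (0->3 ok)
  t12 'y' -> {0,2}, take 2 (3->2 ok)
  t13 'y' -> {0,2}, take 0 (2->0 ok)
  t14 'y' -> {0,2}, take 0 (0->0 ok)
  t15 'z' -> {3}, take 3 (0->3 ok)
  t16 'z' -> {3}, take 3 (3->3 ok)

0,3,2,2,1,2,0,3,2,0,0,3,2,0,0,3,3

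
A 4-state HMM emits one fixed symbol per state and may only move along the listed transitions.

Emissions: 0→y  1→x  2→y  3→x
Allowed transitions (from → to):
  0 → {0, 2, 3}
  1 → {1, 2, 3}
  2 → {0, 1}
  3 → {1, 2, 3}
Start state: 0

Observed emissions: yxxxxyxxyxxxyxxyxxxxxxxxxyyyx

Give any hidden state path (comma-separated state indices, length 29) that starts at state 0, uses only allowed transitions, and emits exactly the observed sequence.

0,3,1,1,3,2,1,3,2,1,3,1,2,1,3,2,1,1,1,3,1,1,3,1,1,2,0,2,1

  pos 0: y in {0,2}, choose 0; start
  pos 1: x in {1,3}, choose 3; 0->3 ok
  pos 2: x in {1,3}, choose 1; 3->1 ok
  pos 3: x in {1,3}, choose 1; 1->1 ok
  pos 4: x in {1,3}, choose 3; 1->3 ok
  pos 5: y in {0,2}, choose 2; 3->2 ok
  pos 6: x in {1,3}, choose 1; 2->1 ok
  pos 7: x in {1,3}, choose 3; 1->3 ok
  pos 8: y in {0,2}, choose 2; 3->2 ok
  pos 9: x in {1,3}, choose 1; 2->1 ok
  pos 10: x in {1,3}, choose 3; 1->3 ok
  pos 11: x in {1,3}, choose 1; 3->1 ok
  pos 12: y in {0,2}, choose 2; 1->2 ok
  pos 13: x in {1,3}, choose 1; 2->1 ok
  pos 14: x in {1,3}, choose 3; 1->3 ok
  pos 15: y in {0,2}, choose 2; 3->2 ok
  pos 16: x in {1,3}, choose 1; 2->1 ok
  pos 17: x in {1,3}, choose 1; 1->1 ok
  pos 18: x in {1,3}, choose 1; 1->1 ok
  pos 19: x in {1,3}, choose 3; 1->3 ok
  pos 20: x in {1,3}, choose 1; 3->1 ok
  pos 21: x in {1,3}, choose 1; 1->1 ok
  pos 22: x in {1,3}, choose 3; 1->3 ok
  pos 23: x in {1,3}, choose 1; 3->1 ok
  pos 24: x in {1,3}, choose 1; 1->1 ok
  pos 25: y in {0,2}, choose 2; 1->2 ok
  pos 26: y in {0,2}, choose 0; 2->0 ok
  pos 27: y in {0,2}, choose 2; 0->2 ok
  pos 28: x in {1,3}, choose 1; 2->1 ok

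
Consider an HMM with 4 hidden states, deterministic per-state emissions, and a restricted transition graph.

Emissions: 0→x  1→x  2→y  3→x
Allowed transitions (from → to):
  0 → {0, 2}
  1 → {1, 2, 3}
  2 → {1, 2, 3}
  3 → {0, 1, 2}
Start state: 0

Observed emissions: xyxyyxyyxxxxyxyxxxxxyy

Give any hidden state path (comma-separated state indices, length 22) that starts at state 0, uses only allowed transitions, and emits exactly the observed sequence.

0,2,3,2,2,3,2,2,1,3,1,1,2,1,2,1,1,1,1,3,2,2

  0: obs=x cand={0,1,3} pick 0 [start]
  1: obs=y cand={2} pick 2 [0->2 ok]
  2: obs=x cand={0,1,3} pick 3 [2->3 ok]
  3: obs=y cand={2} pick 2 [3->2 ok]
  4: obs=y cand={2} pick 2 [2->2 ok]
  5: obs=x cand={0,1,3} pick 3 [2->3 ok]
  6: obs=y cand={2} pick 2 [3->2 ok]
  7: obs=y cand={2} pick 2 [2->2 ok]
  8: obs=x cand={0,1,3} pick 1 [2->1 ok]
  9: obs=x cand={0,1,3} pick 3 [1->3 ok]
  10: obs=x cand={0,1,3} pick 1 [3->1 ok]
  11: obs=x cand={0,1,3} pick 1 [1->1 ok]
  12: obs=y cand={2} pick 2 [1->2 ok]
  13: obs=x cand={0,1,3} pick 1 [2->1 ok]
  14: obs=y cand={2} pick 2 [1->2 ok]
  15: obs=x cand={0,1,3} pick 1 [2->1 ok]
  16: obs=x cand={0,1,3} pick 1 [1->1 ok]
  17: obs=x cand={0,1,3} pick 1 [1->1 ok]
  18: obs=x cand={0,1,3} pick 1 [1->1 ok]
  19: obs=x cand={0,1,3} pick 3 [1->3 ok]
  20: obs=y cand={2} pick 2 [3->2 ok]
  21: obs=y cand={2} pick 2 [2->2 ok]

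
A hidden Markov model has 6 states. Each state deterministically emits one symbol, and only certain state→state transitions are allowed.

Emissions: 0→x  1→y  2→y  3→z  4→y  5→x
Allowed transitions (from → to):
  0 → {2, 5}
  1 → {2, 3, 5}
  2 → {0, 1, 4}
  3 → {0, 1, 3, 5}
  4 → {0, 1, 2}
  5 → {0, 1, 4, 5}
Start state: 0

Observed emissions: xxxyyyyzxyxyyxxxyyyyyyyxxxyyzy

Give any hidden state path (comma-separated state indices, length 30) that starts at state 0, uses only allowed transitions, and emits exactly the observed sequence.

  pos 0: x in {0,5}, choose 0; start
  pos 1: x in {0,5}, choose 5; 0->5 ok
  pos 2: x in {0,5}, choose 0; 5->0 ok
  pos 3: y in {1,2,4}, choose 2; 0->2 ok
  pos 4: y in {1,2,4}, choose 4; 2->4 ok
  pos 5: y in {1,2,4}, choose 2; 4->2 ok
  pos 6: y in {1,2,4}, choose 1; 2->1 ok
  pos 7: z in {3}, choose 3; 1->3 ok
  pos 8: x in {0,5}, choose 5; 3->5 ok
  pos 9: y in {1,2,4}, choose 4; 5->4 ok
  pos 10: x in {0,5}, choose 0; 4->0 ok
  pos 11: y in {1,2,4}, choose 2; 0->2 ok
  pos 12: y in {1,2,4}, choose 4; 2->4 ok
  pos 13: x in {0,5}, choose 0; 4->0 ok
  pos 14: x in {0,5}, choose 5; 0->5 ok
  pos 15: x in {0,5}, choose 5; 5->5 ok
  pos 16: y in {1,2,4}, choose 4; 5->4 ok
  pos 17: y in {1,2,4}, choose 2; 4->2 ok
  pos 18: y in {1,2,4}, choose 4; 2->4 ok
  pos 19: y in {1,2,4}, choose 1; 4->1 ok
  pos 20: y in {1,2,4}, choose 2; 1->2 ok
  pos 21: y in {1,2,4}, choose 4; 2->4 ok
  pos 22: y in {1,2,4}, choose 1; 4->1 ok
  pos 23: x in {0,5}, choose 5; 1->5 ok
  pos 24: x in {0,5}, choose 5; 5->5 ok
  pos 25: x in {0,5}, choose 0; 5->0 ok
  pos 26: y in {1,2,4}, choose 2; 0->2 ok
  pos 27: y in {1,2,4}, choose 1; 2->1 ok
  pos 28: z in {3}, choose 3; 1->3 ok
  pos 29: y in {1,2,4}, choose 1; 3->1 ok

0,5,0,2,4,2,1,3,5,4,0,2,4,0,5,5,4,2,4,1,2,4,1,5,5,0,2,1,3,1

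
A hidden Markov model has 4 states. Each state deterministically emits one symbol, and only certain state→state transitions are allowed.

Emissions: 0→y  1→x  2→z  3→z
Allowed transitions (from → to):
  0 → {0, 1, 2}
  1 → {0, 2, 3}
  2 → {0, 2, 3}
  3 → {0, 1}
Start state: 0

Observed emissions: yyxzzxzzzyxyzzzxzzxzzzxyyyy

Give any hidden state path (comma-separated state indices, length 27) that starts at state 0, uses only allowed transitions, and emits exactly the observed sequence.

  t0 'y' -> {0}, take 0 (start)
  t1 'y' -> {0}, take 0 (0->0 ok)
  t2 'x' -> {1}, take 1 (0->1 ok)
  t3 'z' -> {2,3}, take 2 (1->2 ok)
  t4 'z' -> {2,3}, take 3 (2->3 ok)
  t5 'x' -> {1}, take 1 (3->1 ok)
  t6 'z' -> {2,3}, take 2 (1->2 ok)
  t7 'z' -> {2,3}, take 2 (2->2 ok)
  t8 'z' -> {2,3}, take 3 (2->3 ok)
  t9 'y' -> {0}, take 0 (3->0 ok)
  t10 'x' -> {1}, take 1 (0->1 ok)
  t11 'y' -> {0}, take 0 (1->0 ok)
  t12 'z' -> {2,3}, take 2 (0->2 ok)
  t13 'z' -> {2,3}, take 2 (2->2 ok)
  t14 'z' -> {2,3}, take 3 (2->3 ok)
  t15 'x' -> {1}, take 1 (3->1 ok)
  t16 'z' -> {2,3}, take 2 (1->2 ok)
  t17 'z' -> {2,3}, take 3 (2->3 ok)
  t18 'x' -> {1}, take 1 (3->1 ok)
  t19 'z' -> {2,3}, take 2 (1->2 ok)
  t20 'z' -> {2,3}, take 2 (2->2 ok)
  t21 'z' -> {2,3}, take 3 (2->3 ok)
  t22 'x' -> {1}, take 1 (3->1 ok)
  t23 'y' -> {0}, take 0 (1->0 ok)
  t24 'y' -> {0}, take 0 (0->0 ok)
  t25 'y' -> {0}, take 0 (0->0 ok)
  t26 'y' -> {0}, take 0 (0->0 ok)

0,0,1,2,3,1,2,2,3,0,1,0,2,2,3,1,2,3,1,2,2,3,1,0,0,0,0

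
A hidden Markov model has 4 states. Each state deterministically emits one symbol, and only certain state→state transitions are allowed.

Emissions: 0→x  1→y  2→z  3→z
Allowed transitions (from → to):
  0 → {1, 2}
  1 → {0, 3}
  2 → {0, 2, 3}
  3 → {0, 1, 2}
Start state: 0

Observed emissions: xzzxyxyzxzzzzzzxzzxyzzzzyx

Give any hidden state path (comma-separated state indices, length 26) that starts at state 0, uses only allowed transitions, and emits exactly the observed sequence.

0,2,2,0,1,0,1,3,0,2,2,2,3,2,3,0,2,2,0,1,3,2,2,3,1,0

  0: obs=x cand={0} pick 0 [start]
  1: obs=z cand={2,3} pick 2 [0->2 ok]
  2: obs=z cand={2,3} pick 2 [2->2 ok]
  3: obs=x cand={0} pick 0 [2->0 ok]
  4: obs=y cand={1} pick 1 [0->1 ok]
  5: obs=x cand={0} pick 0 [1->0 ok]
  6: obs=y cand={1} pick 1 [0->1 ok]
  7: obs=z cand={2,3} pick 3 [1->3 ok]
  8: obs=x cand={0} pick 0 [3->0 ok]
  9: obs=z cand={2,3} pick 2 [0->2 ok]
  10: obs=z cand={2,3} pick 2 [2->2 ok]
  11: obs=z cand={2,3} pick 2 [2->2 ok]
  12: obs=z cand={2,3} pick 3 [2->3 ok]
  13: obs=z cand={2,3} pick 2 [3->2 ok]
  14: obs=z cand={2,3} pick 3 [2->3 ok]
  15: obs=x cand={0} pick 0 [3->0 ok]
  16: obs=z cand={2,3} pick 2 [0->2 ok]
  17: obs=z cand={2,3} pick 2 [2->2 ok]
  18: obs=x cand={0} pick 0 [2->0 ok]
  19: obs=y cand={1} pick 1 [0->1 ok]
  20: obs=z cand={2,3} pick 3 [1->3 ok]
  21: obs=z cand={2,3} pick 2 [3->2 ok]
  22: obs=z cand={2,3} pick 2 [2->2 ok]
  23: obs=z cand={2,3} pick 3 [2->3 ok]
  24: obs=y cand={1} pick 1 [3->1 ok]
  25: obs=x cand={0} pick 0 [1->0 ok]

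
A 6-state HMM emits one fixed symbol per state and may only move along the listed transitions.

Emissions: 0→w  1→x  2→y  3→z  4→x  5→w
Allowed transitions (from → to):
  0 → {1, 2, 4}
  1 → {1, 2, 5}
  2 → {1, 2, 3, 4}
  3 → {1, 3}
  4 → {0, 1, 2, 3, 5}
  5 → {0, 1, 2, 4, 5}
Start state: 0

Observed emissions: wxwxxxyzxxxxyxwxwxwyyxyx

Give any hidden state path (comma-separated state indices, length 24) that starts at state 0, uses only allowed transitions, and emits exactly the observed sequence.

0,4,0,1,1,1,2,3,1,1,1,1,2,1,5,4,0,1,5,2,2,1,2,4

  [0] w  {0,5}  => 0  start
  [1] x  {1,4}  => 4  0->4 ok
  [2] w  {0,5}  => 0  4->0 ok
  [3] x  {1,4}  => 1  0->1 ok
  [4] x  {1,4}  => 1  1->1 ok
  [5] x  {1,4}  => 1  1->1 ok
  [6] y  {2}  => 2  1->2 ok
  [7] z  {3}  => 3  2->3 ok
  [8] x  {1,4}  => 1  3->1 ok
  [9] x  {1,4}  => 1  1->1 ok
  [10] x  {1,4}  => 1  1->1 ok
  [11] x  {1,4}  => 1  1->1 ok
  [12] y  {2}  => 2  1->2 ok
  [13] x  {1,4}  => 1  2->1 ok
  [14] w  {0,5}  => 5  1->5 ok
  [15] x  {1,4}  => 4  5->4 ok
  [16] w  {0,5}  => 0  4->0 ok
  [17] x  {1,4}  => 1  0->1 ok
  [18] w  {0,5}  => 5  1->5 ok
  [19] y  {2}  => 2  5->2 ok
  [20] y  {2}  => 2  2->2 ok
  [21] x  {1,4}  => 1  2->1 ok
  [22] y  {2}  => 2  1->2 ok
  [23] x  {1,4}  => 4  2->4 ok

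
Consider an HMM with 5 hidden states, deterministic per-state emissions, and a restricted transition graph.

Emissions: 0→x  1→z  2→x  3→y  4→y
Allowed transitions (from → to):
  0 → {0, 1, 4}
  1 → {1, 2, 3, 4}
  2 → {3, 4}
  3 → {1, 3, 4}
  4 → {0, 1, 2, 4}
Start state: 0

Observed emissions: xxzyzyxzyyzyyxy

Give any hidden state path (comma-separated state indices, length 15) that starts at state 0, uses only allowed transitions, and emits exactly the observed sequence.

  pos 0: x in {0,2}, choose 0; start
  pos 1: x in {0,2}, choose 0; 0->0 ok
  pos 2: z in {1}, choose 1; 0->1 ok
  pos 3: y in {3,4}, choose 4; 1->4 ok
  pos 4: z in {1}, choose 1; 4->1 ok
  pos 5: y in {3,4}, choose 4; 1->4 ok
  pos 6: x in {0,2}, choose 0; 4->0 ok
  pos 7: z in {1}, choose 1; 0->1 ok
  pos 8: y in {3,4}, choose 3; 1->3 ok
  pos 9: y in {3,4}, choose 4; 3->4 ok
  pos 10: z in {1}, choose 1; 4->1 ok
  pos 11: y in {3,4}, choose 3; 1->3 ok
  pos 12: y in {3,4}, choose 4; 3->4 ok
  pos 13: x in {0,2}, choose 2; 4->2 ok
  pos 14: y in {3,4}, choose 4; 2->4 ok

0,0,1,4,1,4,0,1,3,4,1,3,4,2,4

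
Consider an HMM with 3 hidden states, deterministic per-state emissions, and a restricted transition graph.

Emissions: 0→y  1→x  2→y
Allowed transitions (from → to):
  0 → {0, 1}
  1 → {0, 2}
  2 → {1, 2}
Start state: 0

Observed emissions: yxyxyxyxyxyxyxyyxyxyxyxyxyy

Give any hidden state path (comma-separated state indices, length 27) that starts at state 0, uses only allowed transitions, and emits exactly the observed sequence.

  0: obs=y cand={0,2} pick 0 [start]
  1: obs=x cand={1} pick 1 [0->1 ok]
  2: obs=y cand={0,2} pick 0 [1->0 ok]
  3: obs=x cand={1} pick 1 [0->1 ok]
  4: obs=y cand={0,2} pick 0 [1->0 ok]
  5: obs=x cand={1} pick 1 [0->1 ok]
  6: obs=y cand={0,2} pick 0 [1->0 ok]
  7: obs=x cand={1} pick 1 [0->1 ok]
  8: obs=y cand={0,2} pick 2 [1->2 ok]
  9: obs=x cand={1} pick 1 [2->1 ok]
  10: obs=y cand={0,2} pick 0 [1->0 ok]
  11: obs=x cand={1} pick 1 [0->1 ok]
  12: obs=y cand={0,2} pick 2 [1->2 ok]
  13: obs=x cand={1} pick 1 [2->1 ok]
  14: obs=y cand={0,2} pick 2 [1->2 ok]
  15: obs=y cand={0,2} pick 2 [2->2 ok]
  16: obs=x cand={1} pick 1 [2->1 ok]
  17: obs=y cand={0,2} pick 0 [1->0 ok]
  18: obs=x cand={1} pick 1 [0->1 ok]
  19: obs=y cand={0,2} pick 0 [1->0 ok]
  20: obs=x cand={1} pick 1 [0->1 ok]
  21: obs=y cand={0,2} pick 2 [1->2 ok]
  22: obs=x cand={1} pick 1 [2->1 ok]
  23: obs=y cand={0,2} pick 0 [1->0 ok]
  24: obs=x cand={1} pick 1 [0->1 ok]
  25: obs=y cand={0,2} pick 0 [1->0 ok]
  26: obs=y cand={0,2} pick 0 [0->0 ok]

0,1,0,1,0,1,0,1,2,1,0,1,2,1,2,2,1,0,1,0,1,2,1,0,1,0,0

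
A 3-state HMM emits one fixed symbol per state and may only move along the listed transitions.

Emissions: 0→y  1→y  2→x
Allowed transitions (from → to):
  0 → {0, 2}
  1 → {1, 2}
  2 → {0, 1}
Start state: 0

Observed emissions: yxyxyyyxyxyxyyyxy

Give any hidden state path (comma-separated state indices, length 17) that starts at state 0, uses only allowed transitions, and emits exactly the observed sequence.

  t0 'y' -> {0,1}, take 0 (start)
  t1 'x' -> {2}, take 2 (0->2 ok)
  t2 'y' -> {0,1}, take 1 (2->1 ok)
  t3 'x' -> {2}, take 2 (1->2 ok)
  t4 'y' -> {0,1}, take 0 (2->0 ok)
  t5 'y' -> {0,1}, take 0 (0->0 ok)
  t6 'y' -> {0,1}, take 0 (0->0 ok)
  t7 'x' -> {2}, take 2 (0->2 ok)
  t8 'y' -> {0,1}, take 1 (2->1 ok)
  t9 'x' -> {2}, take 2 (1->2 ok)
  t10 'y' -> {0,1}, take 0 (2->0 ok)
  t11 'x' -> {2}, take 2 (0->2 ok)
  t12 'y' -> {0,1}, take 1 (2->1 ok)
  t13 'y' -> {0,1}, take 1 (1->1 ok)
  t14 'y' -> {0,1}, take 1 (1->1 ok)
  t15 'x' -> {2}, take 2 (1->2 ok)
  t16 'y' -> {0,1}, take 1 (2->1 ok)

0,2,1,2,0,0,0,2,1,2,0,2,1,1,1,2,1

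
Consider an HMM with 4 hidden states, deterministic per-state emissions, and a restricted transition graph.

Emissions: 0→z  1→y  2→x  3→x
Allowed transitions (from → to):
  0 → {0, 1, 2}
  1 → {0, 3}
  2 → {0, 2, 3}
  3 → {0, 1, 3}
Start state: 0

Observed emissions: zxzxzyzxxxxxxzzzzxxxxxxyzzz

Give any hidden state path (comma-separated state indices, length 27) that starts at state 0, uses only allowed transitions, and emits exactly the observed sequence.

  t0 'z' -> {0}, take 0 (start)
  t1 'x' -> {2,3}, take 2 (0->2 ok)
  t2 'z' -> {0}, take 0 (2->0 ok)
  t3 'x' -> {2,3}, take 2 (0->2 ok)
  t4 'z' -> {0}, take 0 (2->0 ok)
  t5 'y' -> {1}, take 1 (0->1 ok)
  t6 'z' -> {0}, take 0 (1->0 ok)
  t7 'x' -> {2,3}, take 2 (0->2 ok)
  t8 'x' -> {2,3}, take 2 (2->2 ok)
  t9 'x' -> {2,3}, take 2 (2->2 ok)
  t10 'x' -> {2,3}, take 2 (2->2 ok)
  t11 'x' -> {2,3}, take 2 (2->2 ok)
  t12 'x' -> {2,3}, take 3 (2->3 ok)
  t13 'z' -> {0}, take 0 (3->0 ok)
  t14 'z' -> {0}, take 0 (0->0 ok)
  t15 'z' -> {0}, take 0 (0->0 ok)
  t16 'z' -> {0}, take 0 (0->0 ok)
  t17 'x' -> {2,3}, take 2 (0->2 ok)
  t18 'x' -> {2,3}, take 2 (2->2 ok)
  t19 'x' -> {2,3}, take 2 (2->2 ok)
  t20 'x' -> {2,3}, take 2 (2->2 ok)
  t21 'x' -> {2,3}, take 2 (2->2 ok)
  t22 'x' -> {2,3}, take 3 (2->3 ok)
  t23 'y' -> {1}, take 1 (3->1 ok)
  t24 'z' -> {0}, take 0 (1->0 ok)
  t25 'z' -> {0}, take 0 (0->0 ok)
  t26 'z' -> {0}, take 0 (0->0 ok)

0,2,0,2,0,1,0,2,2,2,2,2,3,0,0,0,0,2,2,2,2,2,3,1,0,0,0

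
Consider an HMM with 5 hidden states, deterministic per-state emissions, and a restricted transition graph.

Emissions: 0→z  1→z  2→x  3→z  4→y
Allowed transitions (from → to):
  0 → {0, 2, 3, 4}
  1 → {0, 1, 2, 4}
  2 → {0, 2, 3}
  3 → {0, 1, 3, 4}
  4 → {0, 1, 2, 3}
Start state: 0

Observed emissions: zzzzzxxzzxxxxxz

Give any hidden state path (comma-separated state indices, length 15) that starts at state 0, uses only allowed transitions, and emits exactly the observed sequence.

0,3,1,0,0,2,2,0,0,2,2,2,2,2,3

  0: obs=z cand={0,1,3} pick 0 [start]
  1: obs=z cand={0,1,3} pick 3 [0->3 ok]
  2: obs=z cand={0,1,3} pick 1 [3->1 ok]
  3: obs=z cand={0,1,3} pick 0 [1->0 ok]
  4: obs=z cand={0,1,3} pick 0 [0->0 ok]
  5: obs=x cand={2} pick 2 [0->2 ok]
  6: obs=x cand={2} pick 2 [2->2 ok]
  7: obs=z cand={0,1,3} pick 0 [2->0 ok]
  8: obs=z cand={0,1,3} pick 0 [0->0 ok]
  9: obs=x cand={2} pick 2 [0->2 ok]
  10: obs=x cand={2} pick 2 [2->2 ok]
  11: obs=x cand={2} pick 2 [2->2 ok]
  12: obs=x cand={2} pick 2 [2->2 ok]
  13: obs=x cand={2} pick 2 [2->2 ok]
  14: obs=z cand={0,1,3} pick 3 [2->3 ok]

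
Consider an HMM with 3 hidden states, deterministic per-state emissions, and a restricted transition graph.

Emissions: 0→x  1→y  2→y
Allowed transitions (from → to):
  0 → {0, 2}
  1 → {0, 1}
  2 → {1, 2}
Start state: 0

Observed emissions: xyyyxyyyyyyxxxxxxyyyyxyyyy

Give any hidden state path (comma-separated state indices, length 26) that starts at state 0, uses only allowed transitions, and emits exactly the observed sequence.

  t0 'x' -> {0}, take 0 (start)
  t1 'y' -> {1,2}, take 2 (0->2 ok)
  t2 'y' -> {1,2}, take 2 (2->2 ok)
  t3 'y' -> {1,2}, take 1 (2->1 ok)
  t4 'x' -> {0}, take 0 (1->0 ok)
  t5 'y' -> {1,2}, take 2 (0->2 ok)
  t6 'y' -> {1,2}, take 2 (2->2 ok)
  t7 'y' -> {1,2}, take 2 (2->2 ok)
  t8 'y' -> {1,2}, take 1 (2->1 ok)
  t9 'y' -> {1,2}, take 1 (1->1 ok)
  t10 'y' -> {1,2}, take 1 (1->1 ok)
  t11 'x' -> {0}, take 0 (1->0 ok)
  t12 'x' -> {0}, take 0 (0->0 ok)
  t13 'x' -> {0}, take 0 (0->0 ok)
  t14 'x' -> {0}, take 0 (0->0 ok)
  t15 'x' -> {0}, take 0 (0->0 ok)
  t16 'x' -> {0}, take 0 (0->0 ok)
  t17 'y' -> {1,2}, take 2 (0->2 ok)
  t18 'y' -> {1,2}, take 2 (2->2 ok)
  t19 'y' -> {1,2}, take 2 (2->2 ok)
  t20 'y' -> {1,2}, take 1 (2->1 ok)
  t21 'x' -> {0}, take 0 (1->0 ok)
  t22 'y' -> {1,2}, take 2 (0->2 ok)
  t23 'y' -> {1,2}, take 2 (2->2 ok)
  t24 'y' -> {1,2}, take 2 (2->2 ok)
  t25 'y' -> {1,2}, take 2 (2->2 ok)

0,2,2,1,0,2,2,2,1,1,1,0,0,0,0,0,0,2,2,2,1,0,2,2,2,2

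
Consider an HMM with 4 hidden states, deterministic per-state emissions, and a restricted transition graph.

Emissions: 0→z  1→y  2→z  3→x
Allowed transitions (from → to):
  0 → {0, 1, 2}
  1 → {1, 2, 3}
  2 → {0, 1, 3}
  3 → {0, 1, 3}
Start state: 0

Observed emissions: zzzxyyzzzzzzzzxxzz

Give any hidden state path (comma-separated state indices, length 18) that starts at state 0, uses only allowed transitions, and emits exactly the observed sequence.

0,0,2,3,1,1,2,0,0,0,0,0,0,2,3,3,0,2

  pos 0: z in {0,2}, choose 0; start
  pos 1: z in {0,2}, choose 0; 0->0 ok
  pos 2: z in {0,2}, choose 2; 0->2 ok
  pos 3: x in {3}, choose 3; 2->3 ok
  pos 4: y in {1}, choose 1; 3->1 ok
  pos 5: y in {1}, choose 1; 1->1 ok
  pos 6: z in {0,2}, choose 2; 1->2 ok
  pos 7: z in {0,2}, choose 0; 2->0 ok
  pos 8: z in {0,2}, choose 0; 0->0 ok
  pos 9: z in {0,2}, choose 0; 0->0 ok
  pos 10: z in {0,2}, choose 0; 0->0 ok
  pos 11: z in {0,2}, choose 0; 0->0 ok
  pos 12: z in {0,2}, choose 0; 0->0 ok
  pos 13: z in {0,2}, choose 2; 0->2 ok
  pos 14: x in {3}, choose 3; 2->3 ok
  pos 15: x in {3}, choose 3; 3->3 ok
  pos 16: z in {0,2}, choose 0; 3->0 ok
  pos 17: z in {0,2}, choose 2; 0->2 ok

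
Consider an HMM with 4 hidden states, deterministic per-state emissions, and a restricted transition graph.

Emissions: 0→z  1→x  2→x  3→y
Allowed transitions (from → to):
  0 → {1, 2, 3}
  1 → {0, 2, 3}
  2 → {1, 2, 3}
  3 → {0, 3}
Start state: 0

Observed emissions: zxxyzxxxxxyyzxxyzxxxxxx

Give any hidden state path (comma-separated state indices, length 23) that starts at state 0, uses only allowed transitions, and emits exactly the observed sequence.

  pos 0: z in {0}, choose 0; start
  pos 1: x in {1,2}, choose 1; 0->1 ok
  pos 2: x in {1,2}, choose 2; 1->2 ok
  pos 3: y in {3}, choose 3; 2->3 ok
  pos 4: z in {0}, choose 0; 3->0 ok
  pos 5: x in {1,2}, choose 2; 0->2 ok
  pos 6: x in {1,2}, choose 2; 2->2 ok
  pos 7: x in {1,2}, choose 1; 2->1 ok
  pos 8: x in {1,2}, choose 2; 1->2 ok
  pos 9: x in {1,2}, choose 2; 2->2 ok
  pos 10: y in {3}, choose 3; 2->3 ok
  pos 11: y in {3}, choose 3; 3->3 ok
  pos 12: z in {0}, choose 0; 3->0 ok
  pos 13: x in {1,2}, choose 2; 0->2 ok
  pos 14: x in {1,2}, choose 2; 2->2 ok
  pos 15: y in {3}, choose 3; 2->3 ok
  pos 16: z in {0}, choose 0; 3->0 ok
  pos 17: x in {1,2}, choose 2; 0->2 ok
  pos 18: x in {1,2}, choose 1; 2->1 ok
  pos 19: x in {1,2}, choose 2; 1->2 ok
  pos 20: x in {1,2}, choose 2; 2->2 ok
  pos 21: x in {1,2}, choose 1; 2->1 ok
  pos 22: x in {1,2}, choose 2; 1->2 ok

0,1,2,3,0,2,2,1,2,2,3,3,0,2,2,3,0,2,1,2,2,1,2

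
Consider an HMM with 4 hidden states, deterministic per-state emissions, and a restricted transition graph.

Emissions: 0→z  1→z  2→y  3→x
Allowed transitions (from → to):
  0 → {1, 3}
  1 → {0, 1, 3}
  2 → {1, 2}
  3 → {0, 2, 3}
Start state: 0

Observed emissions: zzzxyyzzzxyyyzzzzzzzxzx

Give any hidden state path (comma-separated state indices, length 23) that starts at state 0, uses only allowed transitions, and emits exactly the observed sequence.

  t0 'z' -> {0,1}, take 0 (start)
  t1 'z' -> {0,1}, take 1 (0->1 ok)
  t2 'z' -> {0,1}, take 0 (1->0 ok)
  t3 'x' -> {3}, take 3 (0->3 ok)
  t4 'y' -> {2}, take 2 (3->2 ok)
  t5 'y' -> {2}, take 2 (2->2 ok)
  t6 'z' -> {0,1}, take 1 (2->1 ok)
  t7 'z' -> {0,1}, take 1 (1->1 ok)
  t8 'z' -> {0,1}, take 0 (1->0 ok)
  t9 'x' -> {3}, take 3 (0->3 ok)
  t10 'y' -> {2}, take 2 (3->2 ok)
  t11 'y' -> {2}, take 2 (2->2 ok)
  t12 'y' -> {2}, take 2 (2->2 ok)
  t13 'z' -> {0,1}, take 1 (2->1 ok)
  t14 'z' -> {0,1}, take 0 (1->0 ok)
  t15 'z' -> {0,1}, take 1 (0->1 ok)
  t16 'z' -> {0,1}, take 1 (1->1 ok)
  t17 'z' -> {0,1}, take 0 (1->0 ok)
  t18 'z' -> {0,1}, take 1 (0->1 ok)
  t19 'z' -> {0,1}, take 0 (1->0 ok)
  t20 'x' -> {3}, take 3 (0->3 ok)
  t21 'z' -> {0,1}, take 0 (3->0 ok)
  t22 'x' -> {3}, take 3 (0->3 ok)

0,1,0,3,2,2,1,1,0,3,2,2,2,1,0,1,1,0,1,0,3,0,3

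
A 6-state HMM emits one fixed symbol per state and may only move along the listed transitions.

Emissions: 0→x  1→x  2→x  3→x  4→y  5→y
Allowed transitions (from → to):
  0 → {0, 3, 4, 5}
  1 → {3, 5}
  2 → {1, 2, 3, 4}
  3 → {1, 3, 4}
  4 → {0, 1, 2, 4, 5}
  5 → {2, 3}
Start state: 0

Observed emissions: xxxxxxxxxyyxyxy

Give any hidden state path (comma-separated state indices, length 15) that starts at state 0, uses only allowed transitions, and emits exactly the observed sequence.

0,3,3,1,3,3,3,1,3,4,5,2,4,0,5

  pos 0: x in {0,1,2,3}, choose 0; start
  pos 1: x in {0,1,2,3}, choose 3; 0->3 ok
  pos 2: x in {0,1,2,3}, choose 3; 3->3 ok
  pos 3: x in {0,1,2,3}, choose 1; 3->1 ok
  pos 4: x in {0,1,2,3}, choose 3; 1->3 ok
  pos 5: x in {0,1,2,3}, choose 3; 3->3 ok
  pos 6: x in {0,1,2,3}, choose 3; 3->3 ok
  pos 7: x in {0,1,2,3}, choose 1; 3->1 ok
  pos 8: x in {0,1,2,3}, choose 3; 1->3 ok
  pos 9: y in {4,5}, choose 4; 3->4 ok
  pos 10: y in {4,5}, choose 5; 4->5 ok
  pos 11: x in {0,1,2,3}, choose 2; 5->2 ok
  pos 12: y in {4,5}, choose 4; 2->4 ok
  pos 13: x in {0,1,2,3}, choose 0; 4->0 ok
  pos 14: y in {4,5}, choose 5; 0->5 ok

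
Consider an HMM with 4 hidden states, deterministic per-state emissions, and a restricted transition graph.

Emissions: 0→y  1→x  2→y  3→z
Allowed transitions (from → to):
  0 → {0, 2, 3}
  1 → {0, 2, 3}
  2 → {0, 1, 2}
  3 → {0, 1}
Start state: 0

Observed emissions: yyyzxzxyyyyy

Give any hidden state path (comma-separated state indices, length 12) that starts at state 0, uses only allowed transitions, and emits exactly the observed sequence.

0,2,0,3,1,3,1,2,2,2,2,0

  [0] y  {0,2}  => 0  start
  [1] y  {0,2}  => 2  0->2 ok
  [2] y  {0,2}  => 0  2->0 ok
  [3] z  {3}  => 3  0->3 ok
  [4] x  {1}  => 1  3->1 ok
  [5] z  {3}  => 3  1->3 ok
  [6] x  {1}  => 1  3->1 ok
  [7] y  {0,2}  => 2  1->2 ok
  [8] y  {0,2}  => 2  2->2 ok
  [9] y  {0,2}  => 2  2->2 ok
  [10] y  {0,2}  => 2  2->2 ok
  [11] y  {0,2}  => 0  2->0 ok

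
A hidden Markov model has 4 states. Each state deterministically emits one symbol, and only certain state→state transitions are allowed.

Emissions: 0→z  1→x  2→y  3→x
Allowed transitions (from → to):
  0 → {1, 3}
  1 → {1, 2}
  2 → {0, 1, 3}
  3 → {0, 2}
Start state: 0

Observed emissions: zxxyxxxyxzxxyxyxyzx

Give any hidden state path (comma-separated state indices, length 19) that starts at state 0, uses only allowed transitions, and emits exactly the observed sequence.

  pos 0: z in {0}, choose 0; start
  pos 1: x in {1,3}, choose 1; 0->1 ok
  pos 2: x in {1,3}, choose 1; 1->1 ok
  pos 3: y in {2}, choose 2; 1->2 ok
  pos 4: x in {1,3}, choose 1; 2->1 ok
  pos 5: x in {1,3}, choose 1; 1->1 ok
  pos 6: x in {1,3}, choose 1; 1->1 ok
  pos 7: y in {2}, choose 2; 1->2 ok
  pos 8: x in {1,3}, choose 3; 2->3 ok
  pos 9: z in {0}, choose 0; 3->0 ok
  pos 10: x in {1,3}, choose 1; 0->1 ok
  pos 11: x in {1,3}, choose 1; 1->1 ok
  pos 12: y in {2}, choose 2; 1->2 ok
  pos 13: x in {1,3}, choose 3; 2->3 ok
  pos 14: y in {2}, choose 2; 3->2 ok
  pos 15: x in {1,3}, choose 1; 2->1 ok
  pos 16: y in {2}, choose 2; 1->2 ok
  pos 17: z in {0}, choose 0; 2->0 ok
  pos 18: x in {1,3}, choose 1; 0->1 ok

0,1,1,2,1,1,1,2,3,0,1,1,2,3,2,1,2,0,1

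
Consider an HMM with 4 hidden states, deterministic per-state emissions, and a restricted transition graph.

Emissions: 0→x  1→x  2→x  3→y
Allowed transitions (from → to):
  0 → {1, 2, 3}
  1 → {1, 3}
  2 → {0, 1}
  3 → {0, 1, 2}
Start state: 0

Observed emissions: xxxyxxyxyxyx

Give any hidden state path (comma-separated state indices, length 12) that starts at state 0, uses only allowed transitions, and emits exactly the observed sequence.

0,1,1,3,1,1,3,1,3,1,3,2

  0: obs=x cand={0,1,2} pick 0 [start]
  1: obs=x cand={0,1,2} pick 1 [0->1 ok]
  2: obs=x cand={0,1,2} pick 1 [1->1 ok]
  3: obs=y cand={3} pick 3 [1->3 ok]
  4: obs=x cand={0,1,2} pick 1 [3->1 ok]
  5: obs=x cand={0,1,2} pick 1 [1->1 ok]
  6: obs=y cand={3} pick 3 [1->3 ok]
  7: obs=x cand={0,1,2} pick 1 [3->1 ok]
  8: obs=y cand={3} pick 3 [1->3 ok]
  9: obs=x cand={0,1,2} pick 1 [3->1 ok]
  10: obs=y cand={3} pick 3 [1->3 ok]
  11: obs=x cand={0,1,2} pick 2 [3->2 ok]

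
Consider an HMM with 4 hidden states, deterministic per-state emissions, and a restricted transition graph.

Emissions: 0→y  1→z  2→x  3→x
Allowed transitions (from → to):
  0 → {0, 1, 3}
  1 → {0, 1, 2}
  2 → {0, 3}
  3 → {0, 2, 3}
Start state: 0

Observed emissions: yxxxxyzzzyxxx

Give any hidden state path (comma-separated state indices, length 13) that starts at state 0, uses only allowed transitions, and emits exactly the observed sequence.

0,3,2,3,2,0,1,1,1,0,3,3,2

  0: obs=y cand={0} pick 0 [start]
  1: obs=x cand={2,3} pick 3 [0->3 ok]
  2: obs=x cand={2,3} pick 2 [3->2 ok]
  3: obs=x cand={2,3} pick 3 [2->3 ok]
  4: obs=x cand={2,3} pick 2 [3->2 ok]
  5: obs=y cand={0} pick 0 [2->0 ok]
  6: obs=z cand={1} pick 1 [0->1 ok]
  7: obs=z cand={1} pick 1 [1->1 ok]
  8: obs=z cand={1} pick 1 [1->1 ok]
  9: obs=y cand={0} pick 0 [1->0 ok]
  10: obs=x cand={2,3} pick 3 [0->3 ok]
  11: obs=x cand={2,3} pick 3 [3->3 ok]
  12: obs=x cand={2,3} pick 2 [3->2 ok]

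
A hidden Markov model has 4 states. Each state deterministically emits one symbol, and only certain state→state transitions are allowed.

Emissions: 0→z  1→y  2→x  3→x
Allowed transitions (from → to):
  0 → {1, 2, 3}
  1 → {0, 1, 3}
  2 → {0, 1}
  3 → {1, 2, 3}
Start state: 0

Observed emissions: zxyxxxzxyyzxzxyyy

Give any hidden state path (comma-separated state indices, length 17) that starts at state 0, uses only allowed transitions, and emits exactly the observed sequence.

  [0] z  {0}  => 0  start
  [1] x  {2,3}  => 3  0->3 ok
  [2] y  {1}  => 1  3->1 ok
  [3] x  {2,3}  => 3  1->3 ok
  [4] x  {2,3}  => 3  3->3 ok
  [5] x  {2,3}  => 2  3->2 ok
  [6] z  {0}  => 0  2->0 ok
  [7] x  {2,3}  => 2  0->2 ok
  [8] y  {1}  => 1  2->1 ok
  [9] y  {1}  => 1  1->1 ok
  [10] z  {0}  => 0  1->0 ok
  [11] x  {2,3}  => 2  0->2 ok
  [12] z  {0}  => 0  2->0 ok
  [13] x  {2,3}  => 2  0->2 ok
  [14] y  {1}  => 1  2->1 ok
  [15] y  {1}  => 1  1->1 ok
  [16] y  {1}  => 1  1->1 ok

0,3,1,3,3,2,0,2,1,1,0,2,0,2,1,1,1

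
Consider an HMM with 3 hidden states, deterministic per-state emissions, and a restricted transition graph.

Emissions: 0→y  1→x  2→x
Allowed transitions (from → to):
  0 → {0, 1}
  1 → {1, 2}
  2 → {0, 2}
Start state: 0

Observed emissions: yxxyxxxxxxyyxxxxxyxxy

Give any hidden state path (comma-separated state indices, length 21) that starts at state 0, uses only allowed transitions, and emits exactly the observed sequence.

  [0] y  {0}  => 0  start
  [1] x  {1,2}  => 1  0->1 ok
  [2] x  {1,2}  => 2  1->2 ok
  [3] y  {0}  => 0  2->0 ok
  [4] x  {1,2}  => 1  0->1 ok
  [5] x  {1,2}  => 2  1->2 ok
  [6] x  {1,2}  => 2  2->2 ok
  [7] x  {1,2}  => 2  2->2 ok
  [8] x  {1,2}  => 2  2->2 ok
  [9] x  {1,2}  => 2  2->2 ok
  [10] y  {0}  => 0  2->0 ok
  [11] y  {0}  => 0  0->0 ok
  [12] x  {1,2}  => 1  0->1 ok
  [13] x  {1,2}  => 1  1->1 ok
  [14] x  {1,2}  => 1  1->1 ok
  [15] x  {1,2}  => 1  1->1 ok
  [16] x  {1,2}  => 2  1->2 ok
  [17] y  {0}  => 0  2->0 ok
  [18] x  {1,2}  => 1  0->1 ok
  [19] x  {1,2}  => 2  1->2 ok
  [20] y  {0}  => 0  2->0 ok

0,1,2,0,1,2,2,2,2,2,0,0,1,1,1,1,2,0,1,2,0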